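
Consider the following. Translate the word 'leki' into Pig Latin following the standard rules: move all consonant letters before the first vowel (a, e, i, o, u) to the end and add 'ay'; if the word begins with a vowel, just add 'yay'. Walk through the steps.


'leki': move consonant cluster 'l' to end and add 'ay': 'ekilay'.

ekilay


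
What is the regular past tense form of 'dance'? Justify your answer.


Apply rule: Add -d (word ends in -e). 'dance' becomes 'danced'.

danced


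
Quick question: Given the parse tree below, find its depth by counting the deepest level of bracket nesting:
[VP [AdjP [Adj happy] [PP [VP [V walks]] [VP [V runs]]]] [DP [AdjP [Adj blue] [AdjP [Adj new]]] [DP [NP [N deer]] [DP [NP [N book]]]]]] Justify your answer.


Count bracket nesting levels:
'[' at pos 0: depth = 1
'[' at pos 4: depth = 2
'[' at pos 10: depth = 3
'[' at pos 22: depth = 3
'[' at pos 26: depth = 4
'[' at pos 30: depth = 5
'[' at pos 41: depth = 4
'[' at pos 45: depth = 5
'[' at pos 57: depth = 2
'[' at pos 61: depth = 3
'[' at pos 67: depth = 4
'[' at pos 78: depth = 4
'[' at pos 84: depth = 5
'[' at pos 96: depth = 3
'[' at pos 100: depth = 4
'[' at pos 104: depth = 5
'[' at pos 114: depth = 4
'[' at pos 118: depth = 5
'[' at pos 122: depth = 6
Maximum depth reached: 6

6


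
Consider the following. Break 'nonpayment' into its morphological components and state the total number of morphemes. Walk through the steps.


Step 1: Identify prefix: 'non' (meaning: not)
Step 2: Identify root: 'pay'
Step 3: Identify suffix(es): 'ment'
Decomposition: non- (prefix: not) + pay (root) + -ment (suffix: action/result)
Total morphemes: 3

3 morphemes (non- (prefix: not) + pay (root) + -ment (suffix: action/result))


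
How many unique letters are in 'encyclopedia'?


Unique letters in 'encyclopedia': {a, c, d, e, i, l, n, o, p, y} = 10 distinct letters.

10


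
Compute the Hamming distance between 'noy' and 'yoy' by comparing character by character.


Alignment:
Position 1: 'n' vs 'y' = DIFFER
Position 2: 'o' vs 'o' = match
Position 3: 'y' vs 'y' = match
Total differences: 1

1


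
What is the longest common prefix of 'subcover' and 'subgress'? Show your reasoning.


Compare from the start: 3 characters match: 'sub'. Mismatch at position 4: 'c' vs 'g'.

sub


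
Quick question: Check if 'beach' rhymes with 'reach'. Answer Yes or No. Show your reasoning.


Rime (stressed vowel + following sounds) of 'beach': -each = /iːtʃ/
Rime of 'reach': -each = /iːtʃ/
/iːtʃ/ and /iːtʃ/ are the same ending sound, so the words rhyme.

Yes


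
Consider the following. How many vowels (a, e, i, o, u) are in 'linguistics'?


Vowels in 'linguistics': i, u, i, i = 4 vowels.

4


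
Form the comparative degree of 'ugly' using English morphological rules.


Apply comparative formation (consonant + y: change y to i, add -er): 'ugly' -> 'uglier'.

uglier


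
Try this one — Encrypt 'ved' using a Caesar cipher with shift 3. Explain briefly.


Shift each letter by 3: v -> y, e -> h, d -> g. Result: 'yhg'.

yhg


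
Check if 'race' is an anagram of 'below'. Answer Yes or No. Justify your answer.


Sorted letters of 'race': 'acer'
Sorted letters of 'below': 'below'
They do not match.

No


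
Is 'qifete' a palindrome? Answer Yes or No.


Forward: 'qifete'
Reversed: 'etefiq'
They differ.

No


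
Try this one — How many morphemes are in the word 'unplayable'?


Decomposition: un- (prefix) + play (root) + -able (suffix) = 3 morpheme(s)

3 morphemes


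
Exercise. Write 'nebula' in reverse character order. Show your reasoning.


Reverse 'nebula' character by character: 'aluben'.

aluben


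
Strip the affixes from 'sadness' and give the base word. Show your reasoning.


Remove suffix '-ness' from 'sadness' to get root 'sad'.

sad


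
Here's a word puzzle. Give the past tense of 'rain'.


Apply rule: Add -ed. 'rain' becomes 'rained'.

rained


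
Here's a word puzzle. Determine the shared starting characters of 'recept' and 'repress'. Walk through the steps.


Compare from the start: 2 characters match: 're'. Mismatch at position 3: 'c' vs 'p'.

re


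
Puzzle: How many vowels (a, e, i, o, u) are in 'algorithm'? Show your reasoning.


Vowels in 'algorithm': a, o, i = 3 vowels.

3


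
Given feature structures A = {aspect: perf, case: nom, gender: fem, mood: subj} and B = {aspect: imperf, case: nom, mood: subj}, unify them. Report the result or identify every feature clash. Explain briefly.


Compare features:
aspect: A=perf vs B=imperf -> CLASH
case: A=nom vs B=nom -> unified: nom
gender: A=fem vs B=_ -> unified: fem
mood: A=subj vs B=subj -> unified: subj
Clash detected on feature 'aspect' (perf vs imperf); unification fails.

CLASH on 'aspect' (perf vs imperf)


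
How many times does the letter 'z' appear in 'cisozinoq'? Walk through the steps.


Letter 'z' in 'cisozinoq': found at position(s) 5 = 1 occurrence(s).

1


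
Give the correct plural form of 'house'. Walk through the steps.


Apply rule: Add -s. 'house' becomes 'houses'.

houses


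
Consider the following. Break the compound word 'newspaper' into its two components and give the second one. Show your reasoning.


Split 'newspaper' into 'news' + 'paper'. The second part is 'paper'.

paper


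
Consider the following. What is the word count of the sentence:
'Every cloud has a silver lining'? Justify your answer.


Split into words: Every | cloud | has | a | silver | lining = 6 words.

6


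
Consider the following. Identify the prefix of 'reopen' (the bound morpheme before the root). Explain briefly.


The word 'reopen' = 're' (prefix) + 'open' (root). The prefix is 're'.

re


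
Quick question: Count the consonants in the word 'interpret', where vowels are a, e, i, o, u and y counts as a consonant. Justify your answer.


Consonants in 'interpret': n, t, r, p, r, t = 6 consonants.

6


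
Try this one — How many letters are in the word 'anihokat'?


Spell out 'anihokat' and number each letter: a(1), n(2), i(3), h(4), o(5), k(6), a(7), t(8). Total: 8 letters.

8


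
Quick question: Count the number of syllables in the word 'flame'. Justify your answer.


Break 'flame' into syllables: flame -> flame = 1 syllable

1 syllable


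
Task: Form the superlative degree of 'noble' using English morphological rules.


Apply superlative formation (ends in e: add -st): 'noble' -> 'noblest'.

noblest


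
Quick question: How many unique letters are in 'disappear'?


Unique letters in 'disappear': {a, d, e, i, p, r, s} = 7 distinct letters.

7


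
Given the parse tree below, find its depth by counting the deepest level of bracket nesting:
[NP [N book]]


Count bracket nesting levels:
'[' at pos 0: depth = 1
'[' at pos 4: depth = 2
Maximum depth reached: 2

2


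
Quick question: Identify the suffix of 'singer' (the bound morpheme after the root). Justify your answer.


The word 'singer' = 'sing' (root) + '-er' (suffix). The suffix is '-er'.

er


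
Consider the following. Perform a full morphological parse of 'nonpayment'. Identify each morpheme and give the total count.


Step 1: Identify prefix: 'non' (meaning: not)
Step 2: Identify root: 'pay'
Step 3: Identify suffix(es): 'ment'
Decomposition: non- (prefix: not) + pay (root) + -ment (suffix: action/result)
Total morphemes: 3

3 morphemes (non- (prefix: not) + pay (root) + -ment (suffix: action/result))


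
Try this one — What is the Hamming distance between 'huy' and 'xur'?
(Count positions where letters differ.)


Alignment:
Position 1: 'h' vs 'x' = DIFFER
Position 2: 'u' vs 'u' = match
Position 3: 'y' vs 'r' = DIFFER
Total differences: 2

2


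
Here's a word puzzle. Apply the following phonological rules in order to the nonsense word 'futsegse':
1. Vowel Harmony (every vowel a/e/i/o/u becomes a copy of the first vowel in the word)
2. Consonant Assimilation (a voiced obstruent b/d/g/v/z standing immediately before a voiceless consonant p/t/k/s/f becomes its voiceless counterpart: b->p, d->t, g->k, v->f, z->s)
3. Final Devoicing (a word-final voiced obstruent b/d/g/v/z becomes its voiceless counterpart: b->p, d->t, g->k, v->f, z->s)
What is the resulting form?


Starting form: 'futsegse'
Rule 1: Vowel Harmony: all vowels become 'u' (matching first vowel). 'futsegse' -> 'futsugsu'
Rule 2: Consonant Assimilation: voiced obstruent before voiceless consonant becomes voiceless ('gs' -> 'ks'). 'futsugsu' -> 'futsuksu'
Rule 3: Final Devoicing: the word ends in the vowel 'u', not a consonant. No change.
Final form: 'futsuksu'

futsuksu


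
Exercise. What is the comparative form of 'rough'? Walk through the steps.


Apply comparative formation (add -er): 'rough' -> 'rougher'.

rougher


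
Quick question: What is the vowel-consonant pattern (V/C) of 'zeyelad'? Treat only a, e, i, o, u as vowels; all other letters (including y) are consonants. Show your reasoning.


Letter mapping: z = C, e = V, y = C, e = V, l = C, a = V, d = C.

CVCVCVC


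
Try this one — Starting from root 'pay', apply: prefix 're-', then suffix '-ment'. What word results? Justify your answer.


Step 1: Add prefix 're-' to 'pay' = 'repay'
Step 2: Add suffix '-ment' to 'repay' = 'repayment'

repayment


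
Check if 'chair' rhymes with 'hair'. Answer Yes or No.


Rime (stressed vowel + following sounds) of 'chair': -air = /ɛər/
Rime of 'hair': -air = /ɛər/
/ɛər/ and /ɛər/ are the same ending sound, so the words rhyme.

Yes


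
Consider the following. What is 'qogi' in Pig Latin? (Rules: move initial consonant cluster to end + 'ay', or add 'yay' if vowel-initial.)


'qogi': move consonant cluster 'q' to end and add 'ay': 'ogiqay'.

ogiqay


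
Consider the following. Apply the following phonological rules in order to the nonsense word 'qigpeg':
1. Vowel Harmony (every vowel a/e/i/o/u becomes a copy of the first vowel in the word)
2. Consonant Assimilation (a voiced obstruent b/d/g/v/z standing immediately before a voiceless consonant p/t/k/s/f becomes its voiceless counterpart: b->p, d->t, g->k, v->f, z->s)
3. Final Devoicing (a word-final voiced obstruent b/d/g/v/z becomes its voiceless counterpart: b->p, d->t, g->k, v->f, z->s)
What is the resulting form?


Starting form: 'qigpeg'
Rule 1: Vowel Harmony: all vowels become 'i' (matching first vowel). 'qigpeg' -> 'qigpig'
Rule 2: Consonant Assimilation: voiced obstruent before voiceless consonant becomes voiceless ('gp' -> 'kp'). 'qigpig' -> 'qikpig'
Rule 3: Final Devoicing: word-final voiced obstruent 'g' becomes voiceless 'k'. 'qikpig' -> 'qikpik'
Final form: 'qikpik'

qikpik


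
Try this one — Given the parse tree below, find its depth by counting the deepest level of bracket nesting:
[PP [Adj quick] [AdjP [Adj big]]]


Count bracket nesting levels:
'[' at pos 0: depth = 1
'[' at pos 4: depth = 2
'[' at pos 16: depth = 2
'[' at pos 22: depth = 3
Maximum depth reached: 3

3


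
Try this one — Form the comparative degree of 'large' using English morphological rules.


Apply comparative formation (ends in e: add -r): 'large' -> 'larger'.

larger


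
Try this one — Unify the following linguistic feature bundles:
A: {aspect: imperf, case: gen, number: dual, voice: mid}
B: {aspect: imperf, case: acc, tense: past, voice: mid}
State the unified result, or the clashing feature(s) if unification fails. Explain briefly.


Compare features:
aspect: A=imperf vs B=imperf -> unified: imperf
case: A=gen vs B=acc -> CLASH
number: A=dual vs B=_ -> unified: dual
tense: A=_ vs B=past -> unified: past
voice: A=mid vs B=mid -> unified: mid
Clash detected on feature 'case' (gen vs acc); unification fails.

CLASH on 'case' (gen vs acc)


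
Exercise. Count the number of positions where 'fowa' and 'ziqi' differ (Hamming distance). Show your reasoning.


Alignment:
Position 1: 'f' vs 'z' = DIFFER
Position 2: 'o' vs 'i' = DIFFER
Position 3: 'w' vs 'q' = DIFFER
Position 4: 'a' vs 'i' = DIFFER
Total differences: 4

4


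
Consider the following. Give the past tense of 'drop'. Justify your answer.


Apply rule: Double final consonant and add -ed. 'drop' becomes 'dropped'.

dropped


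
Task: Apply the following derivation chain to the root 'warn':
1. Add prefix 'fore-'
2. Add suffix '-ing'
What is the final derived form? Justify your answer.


Step 1: Add prefix 'fore-' to 'warn' = 'forewarn'
Step 2: Add suffix '-ing' to 'forewarn' = 'forewarning'

forewarning


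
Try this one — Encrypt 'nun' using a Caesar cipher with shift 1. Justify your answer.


Shift each letter by 1: n -> o, u -> v, n -> o. Result: 'ovo'.

ovo


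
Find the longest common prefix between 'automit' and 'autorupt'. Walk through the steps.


Compare from the start: 4 characters match: 'auto'. Mismatch at position 5: 'm' vs 'r'.

auto


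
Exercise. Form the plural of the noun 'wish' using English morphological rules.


Apply rule: Add -es (sibilant/fricative ending). 'wish' becomes 'wishes'.

wishes


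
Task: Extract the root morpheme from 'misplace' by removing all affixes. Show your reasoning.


Remove prefix 'mis' from 'misplace' to get root 'place'.

place


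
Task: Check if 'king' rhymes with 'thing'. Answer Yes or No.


Rime (stressed vowel + following sounds) of 'king': -ing = /ɪŋ/
Rime of 'thing': -ing = /ɪŋ/
/ɪŋ/ and /ɪŋ/ are the same ending sound, so the words rhyme.

Yes


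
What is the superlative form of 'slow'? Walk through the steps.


Apply superlative formation (add -est): 'slow' -> 'slowest'.

slowest


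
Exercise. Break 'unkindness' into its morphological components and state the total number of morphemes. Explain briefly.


Step 1: Identify prefix: 'un' (meaning: not/reverse)
Step 2: Identify root: 'kind'
Step 3: Identify suffix(es): 'ness'
Decomposition: un- (prefix: not/reverse) + kind (root) + -ness (suffix: state of)
Total morphemes: 3

3 morphemes (un- (prefix: not/reverse) + kind (root) + -ness (suffix: state of))


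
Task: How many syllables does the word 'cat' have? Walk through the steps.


Break 'cat' into syllables: cat -> cat = 1 syllable

1 syllable


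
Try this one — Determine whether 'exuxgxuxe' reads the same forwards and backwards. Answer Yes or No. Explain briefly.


Forward: 'exuxgxuxe'
Reversed: 'exuxgxuxe'
They are identical.

Yes


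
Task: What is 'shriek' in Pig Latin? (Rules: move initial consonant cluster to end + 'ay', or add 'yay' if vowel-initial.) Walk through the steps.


'shriek': move consonant cluster 'shr' to end and add 'ay': 'iekshray'.

iekshray


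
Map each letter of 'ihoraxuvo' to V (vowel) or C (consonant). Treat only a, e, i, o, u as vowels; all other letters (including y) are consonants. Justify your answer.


Letter mapping: i = V, h = C, o = V, r = C, a = V, x = C, u = V, v = C, o = V.

VCVCVCVCV


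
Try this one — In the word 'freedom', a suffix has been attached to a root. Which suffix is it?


The word 'freedom' = 'free' (root) + '-dom' (suffix). The suffix is '-dom'.

dom


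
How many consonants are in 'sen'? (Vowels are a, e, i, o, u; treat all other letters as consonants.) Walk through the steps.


Consonants in 'sen': s, n = 2 consonants.

2


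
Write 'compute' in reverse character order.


Reverse 'compute' character by character: 'etupmoc'.

etupmoc


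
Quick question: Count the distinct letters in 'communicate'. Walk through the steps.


Unique letters in 'communicate': {a, c, e, i, m, n, o, t, u} = 9 distinct letters.

9


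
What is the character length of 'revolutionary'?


Spell out 'revolutionary' and number each letter: r(1), e(2), v(3), o(4), l(5), u(6), t(7), i(8), o(9), n(10), a(11), r(12), y(13). Total: 13 letters.

13


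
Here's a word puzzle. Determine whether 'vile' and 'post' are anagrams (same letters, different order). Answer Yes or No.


Sorted letters of 'vile': 'eilv'
Sorted letters of 'post': 'opst'
They do not match.

No


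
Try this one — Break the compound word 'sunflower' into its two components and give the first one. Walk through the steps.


Split 'sunflower' into 'sun' + 'flower'. The first part is 'sun'.

sun


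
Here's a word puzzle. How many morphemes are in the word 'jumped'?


Decomposition: jump (root) + -ed (suffix) = 2 morpheme(s)

2 morphemes


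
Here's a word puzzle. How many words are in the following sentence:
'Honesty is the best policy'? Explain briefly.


Split into words: Honesty | is | the | best | policy = 5 words.

5


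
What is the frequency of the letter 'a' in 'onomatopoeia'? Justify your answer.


Letter 'a' in 'onomatopoeia': found at position(s) 5, 12 = 2 occurrence(s).

2


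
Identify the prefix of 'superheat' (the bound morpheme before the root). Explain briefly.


The word 'superheat' = 'super' (prefix) + 'heat' (root). The prefix is 'super'.

super


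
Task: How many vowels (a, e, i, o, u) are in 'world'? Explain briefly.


Vowels in 'world': o = 1 vowels.

1


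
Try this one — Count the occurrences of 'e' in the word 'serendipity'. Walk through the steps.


Letter 'e' in 'serendipity': found at position(s) 2, 4 = 2 occurrence(s).

2


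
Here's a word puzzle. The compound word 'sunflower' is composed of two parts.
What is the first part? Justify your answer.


Split 'sunflower' into 'sun' + 'flower'. The first part is 'sun'.

sun


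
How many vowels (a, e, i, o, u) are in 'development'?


Vowels in 'development': e, e, o, e = 4 vowels.

4


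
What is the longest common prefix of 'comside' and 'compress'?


Compare from the start: 3 characters match: 'com'. Mismatch at position 4: 's' vs 'p'.

com


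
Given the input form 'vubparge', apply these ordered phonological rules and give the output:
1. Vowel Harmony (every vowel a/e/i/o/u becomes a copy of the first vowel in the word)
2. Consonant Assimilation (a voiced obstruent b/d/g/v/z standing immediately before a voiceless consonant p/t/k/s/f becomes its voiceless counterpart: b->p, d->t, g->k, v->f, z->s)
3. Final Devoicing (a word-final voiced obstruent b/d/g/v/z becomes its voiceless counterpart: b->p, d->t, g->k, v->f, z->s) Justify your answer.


Starting form: 'vubparge'
Rule 1: Vowel Harmony: all vowels become 'u' (matching first vowel). 'vubparge' -> 'vubpurgu'
Rule 2: Consonant Assimilation: voiced obstruent before voiceless consonant becomes voiceless ('bp' -> 'pp'). 'vubpurgu' -> 'vuppurgu'
Rule 3: Final Devoicing: the word ends in the vowel 'u', not a consonant. No change.
Final form: 'vuppurgu'

vuppurgu


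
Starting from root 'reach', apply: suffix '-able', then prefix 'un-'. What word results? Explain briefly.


Step 1: Add suffix '-able' to 'reach' = 'reachable'
Step 2: Add prefix 'un-' to 'reachable' = 'unreachable'

unreachable


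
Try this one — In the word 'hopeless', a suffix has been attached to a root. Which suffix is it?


The word 'hopeless' = 'hope' (root) + '-less' (suffix). The suffix is '-less'.

less


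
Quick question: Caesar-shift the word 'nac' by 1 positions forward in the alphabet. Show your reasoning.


Shift each letter by 1: n -> o, a -> b, c -> d. Result: 'obd'.

obd


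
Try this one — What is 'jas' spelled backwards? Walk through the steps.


Reverse 'jas' character by character: 'saj'.

saj


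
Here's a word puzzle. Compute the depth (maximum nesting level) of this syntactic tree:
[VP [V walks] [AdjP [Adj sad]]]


Count bracket nesting levels:
'[' at pos 0: depth = 1
'[' at pos 4: depth = 2
'[' at pos 14: depth = 2
'[' at pos 20: depth = 3
Maximum depth reached: 3

3


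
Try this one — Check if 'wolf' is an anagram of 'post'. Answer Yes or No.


Sorted letters of 'wolf': 'flow'
Sorted letters of 'post': 'opst'
They do not match.

No


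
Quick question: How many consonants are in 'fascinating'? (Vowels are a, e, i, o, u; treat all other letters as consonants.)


Consonants in 'fascinating': f, s, c, n, t, n, g = 7 consonants.

7


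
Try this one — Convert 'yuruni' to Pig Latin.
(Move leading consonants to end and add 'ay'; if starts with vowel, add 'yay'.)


'yuruni': move consonant cluster 'y' to end and add 'ay': 'uruniyay'.

uruniyay


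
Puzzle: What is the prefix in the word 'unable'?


The word 'unable' = 'un' (prefix) + 'able' (root). The prefix is 'un'.

un


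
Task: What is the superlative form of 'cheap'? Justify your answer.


Apply superlative formation (add -est): 'cheap' -> 'cheapest'.

cheapest


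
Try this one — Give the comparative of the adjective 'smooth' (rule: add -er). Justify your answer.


Apply comparative formation (add -er): 'smooth' -> 'smoother'.

smoother


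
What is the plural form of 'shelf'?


Apply rule: Change -f to -ves. 'shelf' becomes 'shelves'.

shelves


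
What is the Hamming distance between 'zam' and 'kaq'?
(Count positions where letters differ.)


Alignment:
Position 1: 'z' vs 'k' = DIFFER
Position 2: 'a' vs 'a' = match
Position 3: 'm' vs 'q' = DIFFER
Total differences: 2

2


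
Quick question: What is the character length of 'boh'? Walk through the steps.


Spell out 'boh' and number each letter: b(1), o(2), h(3). Total: 3 letters.

3


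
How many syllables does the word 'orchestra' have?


Break 'orchestra' into syllables: or-ches-tra -> or | ches | tra = 3 syllables

3 syllables


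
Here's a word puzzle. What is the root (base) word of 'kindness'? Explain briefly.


Remove suffix '-ness' from 'kindness' to get root 'kind'.

kind


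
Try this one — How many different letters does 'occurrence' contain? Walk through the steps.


Unique letters in 'occurrence': {c, e, n, o, r, u} = 6 distinct letters.

6


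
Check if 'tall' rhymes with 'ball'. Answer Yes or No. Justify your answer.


Rime (stressed vowel + following sounds) of 'tall': -all = /ɔːl/
Rime of 'ball': -all = /ɔːl/
/ɔːl/ and /ɔːl/ are the same ending sound, so the words rhyme.

Yes


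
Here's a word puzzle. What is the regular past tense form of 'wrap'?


Apply rule: Double final consonant and add -ed. 'wrap' becomes 'wrapped'.

wrapped


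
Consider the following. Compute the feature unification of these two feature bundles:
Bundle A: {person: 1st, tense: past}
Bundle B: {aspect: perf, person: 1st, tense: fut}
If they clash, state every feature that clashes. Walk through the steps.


Compare features:
aspect: A=_ vs B=perf -> unified: perf
person: A=1st vs B=1st -> unified: 1st
tense: A=past vs B=fut -> CLASH
Clash detected on feature 'tense' (past vs fut); unification fails.

CLASH on 'tense' (past vs fut)


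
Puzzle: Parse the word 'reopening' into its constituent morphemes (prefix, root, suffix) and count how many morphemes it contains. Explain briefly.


Step 1: Identify prefix: 're' (meaning: again)
Step 2: Identify root: 'open'
Step 3: Identify suffix(es): 'ing'
Decomposition: re- (prefix: again) + open (root) + -ing (suffix: ongoing action)
Total morphemes: 3

3 morphemes (re- (prefix: again) + open (root) + -ing (suffix: ongoing action))


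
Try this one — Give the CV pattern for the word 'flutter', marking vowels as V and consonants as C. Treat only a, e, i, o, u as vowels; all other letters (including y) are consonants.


Letter mapping: f = C, l = C, u = V, t = C, t = C, e = V, r = C.

CCVCCVC


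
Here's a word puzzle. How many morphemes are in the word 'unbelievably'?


Decomposition: un- (prefix) + believe (root) + -able (suffix) + -ly (suffix) = 4 morpheme(s)

4 morphemes


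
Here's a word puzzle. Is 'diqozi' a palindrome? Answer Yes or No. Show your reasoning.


Forward: 'diqozi'
Reversed: 'izoqid'
They differ.

No


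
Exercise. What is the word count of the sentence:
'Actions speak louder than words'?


Split into words: Actions | speak | louder | than | words = 5 words.

5


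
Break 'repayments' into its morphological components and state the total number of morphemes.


Step 1: Identify prefix: 're' (meaning: again)
Step 2: Identify root: 'pay'
Step 3: Identify suffix(es): 'ment, s'
Decomposition: re- (prefix: again) + pay (root) + -ment (suffix: action/result) + -s (plural)
Total morphemes: 4

4 morphemes (re- (prefix: again) + pay (root) + -ment (suffix: action/result) + -s (plural))


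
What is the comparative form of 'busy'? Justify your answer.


Apply comparative formation (consonant + y: change y to i, add -er): 'busy' -> 'busier'.

busier


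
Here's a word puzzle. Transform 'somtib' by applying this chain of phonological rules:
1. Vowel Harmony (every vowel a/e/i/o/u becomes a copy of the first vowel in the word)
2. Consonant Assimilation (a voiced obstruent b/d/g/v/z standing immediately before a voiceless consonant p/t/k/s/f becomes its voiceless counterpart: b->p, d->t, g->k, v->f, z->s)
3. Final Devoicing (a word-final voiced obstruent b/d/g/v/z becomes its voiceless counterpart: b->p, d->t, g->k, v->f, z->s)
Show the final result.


Starting form: 'somtib'
Rule 1: Vowel Harmony: all vowels become 'o' (matching first vowel). 'somtib' -> 'somtob'
Rule 2: Consonant Assimilation: no voiced obstruent (b/d/g/v/z) stands immediately before a voiceless consonant (p/t/k/s/f). No change.
Rule 3: Final Devoicing: word-final voiced obstruent 'b' becomes voiceless 'p'. 'somtob' -> 'somtop'
Final form: 'somtop'

somtop


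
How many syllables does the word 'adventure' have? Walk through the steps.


Break 'adventure' into syllables: ad-ven-ture -> ad | ven | ture = 3 syllables

3 syllables


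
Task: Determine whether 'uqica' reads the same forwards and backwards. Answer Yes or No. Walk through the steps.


Forward: 'uqica'
Reversed: 'aciqu'
They differ.

No


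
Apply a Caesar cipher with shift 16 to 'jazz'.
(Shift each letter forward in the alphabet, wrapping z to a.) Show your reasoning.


Shift each letter by 16: j -> z, a -> q, z -> p, z -> p. Result: 'zqpp'.

zqpp


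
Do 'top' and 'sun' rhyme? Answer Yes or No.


Rime (stressed vowel + following sounds) of 'top': -op = /ɒp/
Rime of 'sun': -un = /ʌn/
/ɒp/ and /ʌn/ are different ending sounds, so the words do not rhyme.

No


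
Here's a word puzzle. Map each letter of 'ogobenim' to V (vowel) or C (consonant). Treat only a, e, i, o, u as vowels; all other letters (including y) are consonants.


Letter mapping: o = V, g = C, o = V, b = C, e = V, n = C, i = V, m = C.

VCVCVCVC


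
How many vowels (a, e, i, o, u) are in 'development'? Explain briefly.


Vowels in 'development': e, e, o, e = 4 vowels.

4


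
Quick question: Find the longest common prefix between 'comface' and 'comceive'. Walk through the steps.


Compare from the start: 3 characters match: 'com'. Mismatch at position 4: 'f' vs 'c'.

com


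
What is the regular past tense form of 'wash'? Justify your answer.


Apply rule: Add -ed. 'wash' becomes 'washed'.

washed


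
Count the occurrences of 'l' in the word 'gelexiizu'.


Letter 'l' in 'gelexiizu': found at position(s) 3 = 1 occurrence(s).

1


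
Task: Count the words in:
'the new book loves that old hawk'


Split into words: the | new | book | loves | that | old | hawk = 7 words.

7


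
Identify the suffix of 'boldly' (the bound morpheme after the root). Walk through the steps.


The word 'boldly' = 'bold' (root) + '-ly' (suffix). The suffix is '-ly'.

ly


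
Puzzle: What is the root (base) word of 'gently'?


Remove suffix '-ly' from 'gently' to get root 'gentle'.

gentle


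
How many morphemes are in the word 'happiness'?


Decomposition: happy (root) + -ness (suffix) = 2 morpheme(s)

2 morphemes


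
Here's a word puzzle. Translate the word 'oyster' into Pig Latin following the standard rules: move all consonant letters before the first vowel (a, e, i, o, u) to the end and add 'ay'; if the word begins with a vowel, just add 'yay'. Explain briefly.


'oyster' starts with a vowel, so add 'yay': 'oysteryay'.

oysteryay


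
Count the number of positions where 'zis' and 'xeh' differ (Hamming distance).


Alignment:
Position 1: 'z' vs 'x' = DIFFER
Position 2: 'i' vs 'e' = DIFFER
Position 3: 's' vs 'h' = DIFFER
Total differences: 3

3


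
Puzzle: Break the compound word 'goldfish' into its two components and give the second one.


Split 'goldfish' into 'gold' + 'fish'. The second part is 'fish'.

fish


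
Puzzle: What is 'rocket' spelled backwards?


Reverse 'rocket' character by character: 'tekcor'.

tekcor


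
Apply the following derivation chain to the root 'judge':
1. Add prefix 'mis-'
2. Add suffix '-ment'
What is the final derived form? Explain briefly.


Step 1: Add prefix 'mis-' to 'judge' = 'misjudge'
Step 2: Add suffix '-ment' to 'misjudge' = 'misjudgment'

misjudgment


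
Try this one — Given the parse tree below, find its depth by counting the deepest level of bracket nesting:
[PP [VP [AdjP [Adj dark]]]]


Count bracket nesting levels:
'[' at pos 0: depth = 1
'[' at pos 4: depth = 2
'[' at pos 8: depth = 3
'[' at pos 14: depth = 4
Maximum depth reached: 4

4


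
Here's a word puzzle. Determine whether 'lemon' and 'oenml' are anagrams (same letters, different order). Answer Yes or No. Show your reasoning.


Sorted letters of 'lemon': 'elmno'
Sorted letters of 'oenml': 'elmno'
They match.

Yes


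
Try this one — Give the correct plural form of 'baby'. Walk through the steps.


Apply rule: Change -y to -ies (consonant + y). 'baby' becomes 'babies'.

babies


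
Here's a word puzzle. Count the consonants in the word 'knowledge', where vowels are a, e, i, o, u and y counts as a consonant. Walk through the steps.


Consonants in 'knowledge': k, n, w, l, d, g = 6 consonants.

6


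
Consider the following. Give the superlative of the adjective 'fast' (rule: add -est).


Apply superlative formation (add -est): 'fast' -> 'fastest'.

fastest


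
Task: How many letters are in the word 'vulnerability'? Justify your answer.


Spell out 'vulnerability' and number each letter: v(1), u(2), l(3), n(4), e(5), r(6), a(7), b(8), i(9), l(10), i(11), t(12), y(13). Total: 13 letters.

13


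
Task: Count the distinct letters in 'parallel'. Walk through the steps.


Unique letters in 'parallel': {a, e, l, p, r} = 5 distinct letters.

5


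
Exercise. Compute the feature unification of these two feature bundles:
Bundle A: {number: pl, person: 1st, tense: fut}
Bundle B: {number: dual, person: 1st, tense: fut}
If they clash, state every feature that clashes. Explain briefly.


Compare features:
number: A=pl vs B=dual -> CLASH
person: A=1st vs B=1st -> unified: 1st
tense: A=fut vs B=fut -> unified: fut
Clash detected on feature 'number' (pl vs dual); unification fails.

CLASH on 'number' (pl vs dual)


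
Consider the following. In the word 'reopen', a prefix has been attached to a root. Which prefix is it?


The word 'reopen' = 're' (prefix) + 'open' (root). The prefix is 're'.

re


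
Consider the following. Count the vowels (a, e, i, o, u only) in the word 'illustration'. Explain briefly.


Vowels in 'illustration': i, u, a, i, o = 5 vowels.

5


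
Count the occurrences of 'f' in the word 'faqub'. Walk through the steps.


Letter 'f' in 'faqub': found at position(s) 1 = 1 occurrence(s).

1


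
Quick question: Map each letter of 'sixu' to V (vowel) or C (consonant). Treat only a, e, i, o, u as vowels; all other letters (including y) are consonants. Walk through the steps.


Letter mapping: s = C, i = V, x = C, u = V.

CVCV


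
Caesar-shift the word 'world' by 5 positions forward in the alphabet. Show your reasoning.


Shift each letter by 5: w -> b, o -> t, r -> w, l -> q, d -> i. Result: 'btwqi'.

btwqi


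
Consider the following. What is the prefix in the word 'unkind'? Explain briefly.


The word 'unkind' = 'un' (prefix) + 'kind' (root). The prefix is 'un'.

un


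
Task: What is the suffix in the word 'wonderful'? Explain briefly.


The word 'wonderful' = 'wonder' (root) + '-ful' (suffix). The suffix is '-ful'.

ful


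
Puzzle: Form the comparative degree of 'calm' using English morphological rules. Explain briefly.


Apply comparative formation (add -er): 'calm' -> 'calmer'.

calmer


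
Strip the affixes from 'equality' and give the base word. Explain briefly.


Remove suffix '-ity' from 'equality' to get root 'equal'.

equal


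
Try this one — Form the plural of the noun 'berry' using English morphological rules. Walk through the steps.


Apply rule: Change -y to -ies (consonant + y). 'berry' becomes 'berries'.

berries


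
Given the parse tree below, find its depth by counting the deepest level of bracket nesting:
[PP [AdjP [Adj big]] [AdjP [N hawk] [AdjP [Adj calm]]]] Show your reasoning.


Count bracket nesting levels:
'[' at pos 0: depth = 1
'[' at pos 4: depth = 2
'[' at pos 10: depth = 3
'[' at pos 21: depth = 2
'[' at pos 27: depth = 3
'[' at pos 36: depth = 3
'[' at pos 42: depth = 4
Maximum depth reached: 4

4


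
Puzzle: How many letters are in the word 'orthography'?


Spell out 'orthography' and number each letter: o(1), r(2), t(3), h(4), o(5), g(6), r(7), a(8), p(9), h(10), y(11). Total: 11 letters.

11


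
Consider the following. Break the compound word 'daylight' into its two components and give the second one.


Split 'daylight' into 'day' + 'light'. The second part is 'light'.

light


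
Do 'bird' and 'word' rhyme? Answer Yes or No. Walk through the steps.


Rime (stressed vowel + following sounds) of 'bird': -ird = /ɜːrd/
Rime of 'word': -ord = /ɜːrd/
/ɜːrd/ and /ɜːrd/ are the same ending sound, so the words rhyme.

Yes


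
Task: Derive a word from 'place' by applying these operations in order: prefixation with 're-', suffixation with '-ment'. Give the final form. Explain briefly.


Step 1: Add prefix 're-' to 'place' = 'replace'
Step 2: Add suffix '-ment' to 'replace' = 'replacement'

replacement


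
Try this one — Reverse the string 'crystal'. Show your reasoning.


Reverse 'crystal' character by character: 'latsyrc'.

latsyrc


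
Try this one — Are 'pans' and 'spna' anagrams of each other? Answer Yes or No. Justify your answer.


Sorted letters of 'pans': 'anps'
Sorted letters of 'spna': 'anps'
They match.

Yes


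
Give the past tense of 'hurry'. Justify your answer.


Apply rule: Change -y to -ied. 'hurry' becomes 'hurried'.

hurried


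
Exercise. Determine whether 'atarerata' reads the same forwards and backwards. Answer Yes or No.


Forward: 'atarerata'
Reversed: 'atarerata'
They are identical.

Yes


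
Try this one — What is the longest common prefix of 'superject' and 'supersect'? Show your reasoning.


Compare from the start: 5 characters match: 'super'. Mismatch at position 6: 'j' vs 's'.

super


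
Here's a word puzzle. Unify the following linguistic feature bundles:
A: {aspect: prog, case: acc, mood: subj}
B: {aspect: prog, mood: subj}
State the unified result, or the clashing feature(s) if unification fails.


Compare features:
aspect: A=prog vs B=prog -> unified: prog
case: A=acc vs B=_ -> unified: acc
mood: A=subj vs B=subj -> unified: subj
No clashes found.

Unified: {aspect: prog, case: acc, mood: subj}


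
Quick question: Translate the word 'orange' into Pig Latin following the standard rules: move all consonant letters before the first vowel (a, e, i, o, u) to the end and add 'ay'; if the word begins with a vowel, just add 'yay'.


'orange' starts with a vowel, so add 'yay': 'orangeyay'.

orangeyay


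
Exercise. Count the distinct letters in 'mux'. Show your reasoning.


Unique letters in 'mux': {m, u, x} = 3 distinct letters.

3


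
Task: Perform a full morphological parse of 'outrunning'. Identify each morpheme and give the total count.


Step 1: Identify prefix: 'out' (meaning: surpass)
Step 2: Identify root: 'run'
Step 3: Identify suffix(es): 'ing'
Decomposition: out- (prefix: surpass) + run (root) + -ing (suffix: ongoing action)
Total morphemes: 3

3 morphemes (out- (prefix: surpass) + run (root) + -ing (suffix: ongoing action))


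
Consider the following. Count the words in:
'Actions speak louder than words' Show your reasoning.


Split into words: Actions | speak | louder | than | words = 5 words.

5


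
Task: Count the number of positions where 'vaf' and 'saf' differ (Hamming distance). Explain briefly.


Alignment:
Position 1: 'v' vs 's' = DIFFER
Position 2: 'a' vs 'a' = match
Position 3: 'f' vs 'f' = match
Total differences: 1

1


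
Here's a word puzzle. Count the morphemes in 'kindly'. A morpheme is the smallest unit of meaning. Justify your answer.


Decomposition: kind (root) + -ly (suffix) = 2 morpheme(s)

2 morphemes


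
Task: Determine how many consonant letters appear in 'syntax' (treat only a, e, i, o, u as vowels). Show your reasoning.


Consonants in 'syntax': s, y, n, t, x = 5 consonants.

5


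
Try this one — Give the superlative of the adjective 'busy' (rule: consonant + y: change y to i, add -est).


Apply superlative formation (consonant + y: change y to i, add -est): 'busy' -> 'busiest'.

busiest


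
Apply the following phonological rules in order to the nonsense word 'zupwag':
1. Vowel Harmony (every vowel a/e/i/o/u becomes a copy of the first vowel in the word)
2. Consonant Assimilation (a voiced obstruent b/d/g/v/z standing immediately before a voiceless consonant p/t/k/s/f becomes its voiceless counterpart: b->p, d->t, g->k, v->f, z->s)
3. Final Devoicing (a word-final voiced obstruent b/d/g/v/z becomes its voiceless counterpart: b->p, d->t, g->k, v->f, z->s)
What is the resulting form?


Starting form: 'zupwag'
Rule 1: Vowel Harmony: all vowels become 'u' (matching first vowel). 'zupwag' -> 'zupwug'
Rule 2: Consonant Assimilation: no voiced obstruent (b/d/g/v/z) stands immediately before a voiceless consonant (p/t/k/s/f). No change.
Rule 3: Final Devoicing: word-final voiced obstruent 'g' becomes voiceless 'k'. 'zupwug' -> 'zupwuk'
Final form: 'zupwuk'

zupwuk


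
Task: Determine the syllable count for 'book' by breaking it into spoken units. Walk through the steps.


Break 'book' into syllables: book -> book = 1 syllable

1 syllable


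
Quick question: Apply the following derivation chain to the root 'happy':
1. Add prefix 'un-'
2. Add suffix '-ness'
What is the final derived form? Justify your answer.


Step 1: Add prefix 'un-' to 'happy' = 'unhappy'
Step 2: Add suffix '-ness' to 'unhappy' = 'unhappiness'

unhappiness


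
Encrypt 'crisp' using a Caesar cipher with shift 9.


Shift each letter by 9: c -> l, r -> a, i -> r, s -> b, p -> y. Result: 'larby'.

larby


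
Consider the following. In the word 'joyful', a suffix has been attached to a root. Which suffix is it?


The word 'joyful' = 'joy' (root) + '-ful' (suffix). The suffix is '-ful'.

ful


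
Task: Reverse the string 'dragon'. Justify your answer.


Reverse 'dragon' character by character: 'nogard'.

nogard


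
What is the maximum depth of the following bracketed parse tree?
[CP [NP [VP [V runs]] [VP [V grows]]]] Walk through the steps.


Count bracket nesting levels:
'[' at pos 0: depth = 1
'[' at pos 4: depth = 2
'[' at pos 8: depth = 3
'[' at pos 12: depth = 4
'[' at pos 22: depth = 3
'[' at pos 26: depth = 4
Maximum depth reached: 4

4


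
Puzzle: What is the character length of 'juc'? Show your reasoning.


Spell out 'juc' and number each letter: j(1), u(2), c(3). Total: 3 letters.

3


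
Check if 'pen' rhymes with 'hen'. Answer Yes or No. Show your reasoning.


Rime (stressed vowel + following sounds) of 'pen': -en = /ɛn/
Rime of 'hen': -en = /ɛn/
/ɛn/ and /ɛn/ are the same ending sound, so the words rhyme.

Yes
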